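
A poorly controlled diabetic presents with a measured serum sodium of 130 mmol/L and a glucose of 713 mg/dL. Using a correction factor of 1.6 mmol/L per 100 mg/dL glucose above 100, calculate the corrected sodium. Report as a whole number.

140 mmol/L

Corrected Na = measured Na + 1.6 · (glucose − 100)/100
= 130 + 1.6 · (713 − 100)/100
= 130 + 9.8
= 139.8 mmol/L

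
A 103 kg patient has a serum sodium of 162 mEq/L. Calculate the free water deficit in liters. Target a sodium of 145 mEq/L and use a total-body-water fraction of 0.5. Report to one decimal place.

6.0 L

TBW = 0.5 · 103 = 51.5 L
Free water deficit = TBW · (Na/145 − 1)
= 51.5 · (162/145 − 1)
= 51.5 · 0.1172
= 6.04 L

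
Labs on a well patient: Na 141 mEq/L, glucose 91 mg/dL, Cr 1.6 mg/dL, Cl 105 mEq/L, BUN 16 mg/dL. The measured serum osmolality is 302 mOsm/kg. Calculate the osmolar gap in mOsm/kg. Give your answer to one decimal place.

9.2 mOsm/kg

Calculated osmolality = 2·Na + glucose/18 + BUN/2.8
= 2·141 + 91/18 + 16/2.8
= 282 + 5.06 + 5.71
= 292.77 mOsm/kg ≈ 292.8 mOsm/kg
Osmolar gap = measured − calculated = 302 − 292.8 = 9.2 mOsm/kg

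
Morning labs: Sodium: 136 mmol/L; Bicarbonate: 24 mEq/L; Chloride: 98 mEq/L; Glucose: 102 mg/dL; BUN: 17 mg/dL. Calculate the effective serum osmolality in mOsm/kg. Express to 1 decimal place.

277.7 mOsm/kg

Effective osmolality excludes urea (freely permeant across cell membranes):
2·Na + glucose/18
= 2·136 + 102/18
= 272 + 5.67
= 277.67 mOsm/kg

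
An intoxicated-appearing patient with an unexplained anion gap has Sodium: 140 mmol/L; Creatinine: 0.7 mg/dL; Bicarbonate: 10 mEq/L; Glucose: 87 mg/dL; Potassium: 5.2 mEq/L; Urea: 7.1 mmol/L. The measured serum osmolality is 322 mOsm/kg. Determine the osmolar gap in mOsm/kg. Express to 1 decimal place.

30.1 mOsm/kg

Calculated osmolality = 2·Na + glucose/18 + urea
= 2·140 + 87/18 + 7.1
= 280 + 4.83 + 7.10
= 291.93 mOsm/kg ≈ 291.9 mOsm/kg
Osmolar gap = measured − calculated = 322 − 291.9 = 30.1 mOsm/kg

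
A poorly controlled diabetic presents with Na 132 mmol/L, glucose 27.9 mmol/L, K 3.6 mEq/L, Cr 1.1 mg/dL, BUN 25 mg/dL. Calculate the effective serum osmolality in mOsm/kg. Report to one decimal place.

Effective osmolality excludes urea (freely permeant across cell membranes):
2·Na + glucose
= 2·132 + 27.9
= 264 + 27.9
= 291.9 mOsm/kg

291.9 mOsm/kg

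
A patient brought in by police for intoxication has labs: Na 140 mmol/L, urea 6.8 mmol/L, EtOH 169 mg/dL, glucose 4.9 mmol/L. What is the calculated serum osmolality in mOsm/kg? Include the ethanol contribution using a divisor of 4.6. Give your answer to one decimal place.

Calculated osmolality = 2·Na + glucose + urea + ethanol/4.6
= 2·140 + 4.9 + 6.8 + 169/4.6
= 280 + 4.90 + 6.80 + 36.74
= 328.44 mOsm/kg

328.4 mOsm/kg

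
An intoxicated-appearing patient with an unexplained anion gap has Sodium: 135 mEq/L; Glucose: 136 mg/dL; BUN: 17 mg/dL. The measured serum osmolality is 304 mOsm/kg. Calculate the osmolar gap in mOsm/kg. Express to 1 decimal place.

Calculated osmolality = 2·Na + glucose/18 + BUN/2.8
= 2·135 + 136/18 + 17/2.8
= 270 + 7.56 + 6.07
= 283.63 mOsm/kg ≈ 283.6 mOsm/kg
Osmolar gap = measured − calculated = 304 − 283.6 = 20.4 mOsm/kg

20.4 mOsm/kg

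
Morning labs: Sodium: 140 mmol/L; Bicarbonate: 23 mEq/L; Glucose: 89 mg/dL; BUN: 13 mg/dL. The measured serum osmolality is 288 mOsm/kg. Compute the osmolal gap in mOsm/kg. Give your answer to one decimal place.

Calculated osmolality = 2·Na + glucose/18 + BUN/2.8
= 2·140 + 89/18 + 13/2.8
= 280 + 4.94 + 4.64
= 289.58 mOsm/kg ≈ 289.6 mOsm/kg
Osmolar gap = measured − calculated = 288 − 289.6 = -1.6 mOsm/kg

-1.6 mOsm/kg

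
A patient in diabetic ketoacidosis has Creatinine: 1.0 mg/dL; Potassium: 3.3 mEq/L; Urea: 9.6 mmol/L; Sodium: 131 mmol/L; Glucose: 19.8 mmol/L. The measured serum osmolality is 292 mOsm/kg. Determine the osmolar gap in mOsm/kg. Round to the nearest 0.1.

0.6 mOsm/kg

Calculated osmolality = 2·Na + glucose + urea
= 2·131 + 19.8 + 9.6
= 262 + 19.80 + 9.60
= 291.4 mOsm/kg ≈ 291.4 mOsm/kg
Osmolar gap = measured − calculated = 292 − 291.4 = 0.6 mOsm/kg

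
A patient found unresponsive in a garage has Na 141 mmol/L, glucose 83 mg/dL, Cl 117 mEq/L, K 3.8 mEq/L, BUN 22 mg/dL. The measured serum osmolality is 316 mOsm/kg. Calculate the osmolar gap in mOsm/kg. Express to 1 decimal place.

Calculated osmolality = 2·Na + glucose/18 + BUN/2.8
= 2·141 + 83/18 + 22/2.8
= 282 + 4.61 + 7.86
= 294.47 mOsm/kg ≈ 294.5 mOsm/kg
Osmolar gap = measured − calculated = 316 − 294.5 = 21.5 mOsm/kg

21.5 mOsm/kg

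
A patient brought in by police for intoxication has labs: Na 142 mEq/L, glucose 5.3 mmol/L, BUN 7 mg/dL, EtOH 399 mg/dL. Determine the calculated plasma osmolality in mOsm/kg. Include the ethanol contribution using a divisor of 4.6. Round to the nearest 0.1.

Calculated osmolality = 2·Na + glucose + BUN/2.8 + ethanol/4.6
= 2·142 + 5.3 + 7/2.8 + 399/4.6
= 284 + 5.30 + 2.50 + 86.74
= 378.54 mOsm/kg

378.5 mOsm/kg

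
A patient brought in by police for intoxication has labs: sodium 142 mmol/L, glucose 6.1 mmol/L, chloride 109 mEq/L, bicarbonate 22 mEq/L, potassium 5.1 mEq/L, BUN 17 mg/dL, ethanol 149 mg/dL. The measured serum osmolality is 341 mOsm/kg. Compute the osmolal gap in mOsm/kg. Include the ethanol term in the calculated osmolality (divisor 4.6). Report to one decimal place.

12.4 mOsm/kg

Calculated osmolality = 2·Na + glucose + BUN/2.8 + ethanol/4.6
= 2·142 + 6.1 + 17/2.8 + 149/4.6
= 284 + 6.10 + 6.07 + 32.39
= 328.56 mOsm/kg ≈ 328.6 mOsm/kg
Osmolar gap = measured − calculated = 341 − 328.6 = 12.4 mOsm/kg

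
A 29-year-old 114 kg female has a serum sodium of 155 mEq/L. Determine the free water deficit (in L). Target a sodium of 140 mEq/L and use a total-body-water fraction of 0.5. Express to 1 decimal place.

6.1 L

TBW = 0.5 · 114 = 57 L
Free water deficit = TBW · (Na/140 − 1)
= 57 · (155/140 − 1)
= 57 · 0.1071
= 6.1 L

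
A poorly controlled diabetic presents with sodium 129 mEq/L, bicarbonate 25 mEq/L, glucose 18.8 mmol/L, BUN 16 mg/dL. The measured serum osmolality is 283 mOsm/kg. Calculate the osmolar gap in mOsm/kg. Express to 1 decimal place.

Calculated osmolality = 2·Na + glucose + BUN/2.8
= 2·129 + 18.8 + 16/2.8
= 258 + 18.80 + 5.71
= 282.51 mOsm/kg ≈ 282.5 mOsm/kg
Osmolar gap = measured − calculated = 283 − 282.5 = 0.5 mOsm/kg

0.5 mOsm/kg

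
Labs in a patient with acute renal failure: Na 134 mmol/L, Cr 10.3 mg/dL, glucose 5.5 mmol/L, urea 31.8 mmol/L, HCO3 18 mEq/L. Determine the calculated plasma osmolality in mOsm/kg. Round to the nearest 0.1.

305.3 mOsm/kg

Calculated osmolality = 2·Na + glucose + urea
= 2·134 + 5.5 + 31.8
= 268 + 5.50 + 31.80
= 305.3 mOsm/kg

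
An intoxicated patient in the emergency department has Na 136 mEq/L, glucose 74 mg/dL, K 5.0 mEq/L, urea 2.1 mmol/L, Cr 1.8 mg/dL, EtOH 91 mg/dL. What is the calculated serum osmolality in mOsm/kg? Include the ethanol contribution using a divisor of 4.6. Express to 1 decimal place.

Calculated osmolality = 2·Na + glucose/18 + urea + ethanol/4.6
= 2·136 + 74/18 + 2.1 + 91/4.6
= 272 + 4.11 + 2.10 + 19.78
= 297.99 mOsm/kg

298.0 mOsm/kg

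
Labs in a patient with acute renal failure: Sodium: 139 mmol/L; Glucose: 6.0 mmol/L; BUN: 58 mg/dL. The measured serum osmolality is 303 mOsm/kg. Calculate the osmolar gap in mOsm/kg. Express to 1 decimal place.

-1.7 mOsm/kg

Calculated osmolality = 2·Na + glucose + BUN/2.8
= 2·139 + 6 + 58/2.8
= 278 + 6 + 20.71
= 304.71 mOsm/kg ≈ 304.7 mOsm/kg
Osmolar gap = measured − calculated = 303 − 304.7 = -1.7 mOsm/kg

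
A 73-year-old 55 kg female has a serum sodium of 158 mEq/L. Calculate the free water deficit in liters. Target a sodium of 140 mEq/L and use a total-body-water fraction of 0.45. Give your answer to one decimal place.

TBW = 0.45 · 55 = 24.75 L
Free water deficit = TBW · (Na/140 − 1)
= 24.75 · (158/140 − 1)
= 24.75 · 0.1286
= 3.18 L

3.2 L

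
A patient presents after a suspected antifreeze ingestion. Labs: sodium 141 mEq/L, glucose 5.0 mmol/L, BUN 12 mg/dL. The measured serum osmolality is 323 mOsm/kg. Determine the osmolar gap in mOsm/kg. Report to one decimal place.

31.7 mOsm/kg

Calculated osmolality = 2·Na + glucose + BUN/2.8
= 2·141 + 5 + 12/2.8
= 282 + 5 + 4.29
= 291.29 mOsm/kg ≈ 291.3 mOsm/kg
Osmolar gap = measured − calculated = 323 − 291.3 = 31.7 mOsm/kg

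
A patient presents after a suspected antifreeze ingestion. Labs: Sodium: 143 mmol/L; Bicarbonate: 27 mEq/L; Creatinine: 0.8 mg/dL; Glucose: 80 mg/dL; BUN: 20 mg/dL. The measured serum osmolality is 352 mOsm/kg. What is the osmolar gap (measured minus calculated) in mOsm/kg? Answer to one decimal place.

Calculated osmolality = 2·Na + glucose/18 + BUN/2.8
= 2·143 + 80/18 + 20/2.8
= 286 + 4.44 + 7.14
= 297.58 mOsm/kg ≈ 297.6 mOsm/kg
Osmolar gap = measured − calculated = 352 − 297.6 = 54.4 mOsm/kg

54.4 mOsm/kg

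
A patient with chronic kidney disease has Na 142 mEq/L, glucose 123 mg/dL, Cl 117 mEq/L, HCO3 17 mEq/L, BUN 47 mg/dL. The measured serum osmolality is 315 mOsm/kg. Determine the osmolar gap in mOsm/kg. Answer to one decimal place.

7.4 mOsm/kg

Calculated osmolality = 2·Na + glucose/18 + BUN/2.8
= 2·142 + 123/18 + 47/2.8
= 284 + 6.83 + 16.79
= 307.62 mOsm/kg ≈ 307.6 mOsm/kg
Osmolar gap = measured − calculated = 315 − 307.6 = 7.4 mOsm/kg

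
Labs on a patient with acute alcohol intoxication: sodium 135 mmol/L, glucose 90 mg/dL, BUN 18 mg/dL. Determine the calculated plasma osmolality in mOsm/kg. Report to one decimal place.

Calculated osmolality = 2·Na + glucose/18 + BUN/2.8
= 2·135 + 90/18 + 18/2.8
= 270 + 5 + 6.43
= 281.43 mOsm/kg

281.4 mOsm/kg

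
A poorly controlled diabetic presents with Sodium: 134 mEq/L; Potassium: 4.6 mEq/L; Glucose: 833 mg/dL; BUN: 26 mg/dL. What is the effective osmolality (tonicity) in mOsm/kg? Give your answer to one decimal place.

314.3 mOsm/kg

Effective osmolality excludes urea (freely permeant across cell membranes):
2·Na + glucose/18
= 2·134 + 833/18
= 268 + 46.28
= 314.28 mOsm/kg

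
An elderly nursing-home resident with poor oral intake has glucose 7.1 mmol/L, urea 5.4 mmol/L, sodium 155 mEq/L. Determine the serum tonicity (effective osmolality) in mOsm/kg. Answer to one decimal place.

Effective osmolality excludes urea (freely permeant across cell membranes):
2·Na + glucose
= 2·155 + 7.1
= 310 + 7.1
= 317.1 mOsm/kg

317.1 mOsm/kg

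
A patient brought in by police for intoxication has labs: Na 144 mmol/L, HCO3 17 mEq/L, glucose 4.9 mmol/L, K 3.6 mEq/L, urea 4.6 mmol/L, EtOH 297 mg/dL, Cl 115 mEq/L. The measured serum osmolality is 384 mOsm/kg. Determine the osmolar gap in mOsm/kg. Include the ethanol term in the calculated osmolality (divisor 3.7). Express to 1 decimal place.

6.2 mOsm/kg

Calculated osmolality = 2·Na + glucose + urea + ethanol/3.7
= 2·144 + 4.9 + 4.6 + 297/3.7
= 288 + 4.90 + 4.60 + 80.27
= 377.77 mOsm/kg ≈ 377.8 mOsm/kg
Osmolar gap = measured − calculated = 384 − 377.8 = 6.2 mOsm/kg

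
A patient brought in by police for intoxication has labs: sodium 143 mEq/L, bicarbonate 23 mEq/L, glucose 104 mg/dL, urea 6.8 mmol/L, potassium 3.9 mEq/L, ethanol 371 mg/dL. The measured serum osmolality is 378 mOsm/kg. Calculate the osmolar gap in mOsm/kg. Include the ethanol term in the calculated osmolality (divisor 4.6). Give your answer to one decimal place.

Calculated osmolality = 2·Na + glucose/18 + urea + ethanol/4.6
= 2·143 + 104/18 + 6.8 + 371/4.6
= 286 + 5.78 + 6.80 + 80.65
= 379.23 mOsm/kg ≈ 379.2 mOsm/kg
Osmolar gap = measured − calculated = 378 − 379.2 = -1.2 mOsm/kg

-1.2 mOsm/kg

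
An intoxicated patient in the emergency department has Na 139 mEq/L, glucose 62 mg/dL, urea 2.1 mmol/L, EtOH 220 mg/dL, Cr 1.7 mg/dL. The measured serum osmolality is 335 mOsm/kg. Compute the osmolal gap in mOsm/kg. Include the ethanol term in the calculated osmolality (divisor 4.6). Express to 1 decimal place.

3.6 mOsm/kg

Calculated osmolality = 2·Na + glucose/18 + urea + ethanol/4.6
= 2·139 + 62/18 + 2.1 + 220/4.6
= 278 + 3.44 + 2.10 + 47.83
= 331.37 mOsm/kg ≈ 331.4 mOsm/kg
Osmolar gap = measured − calculated = 335 − 331.4 = 3.6 mOsm/kg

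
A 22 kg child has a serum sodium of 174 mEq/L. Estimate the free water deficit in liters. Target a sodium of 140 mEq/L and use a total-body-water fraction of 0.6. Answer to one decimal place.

3.2 L

TBW = 0.6 · 22 = 13.2 L
Free water deficit = TBW · (Na/140 − 1)
= 13.2 · (174/140 − 1)
= 13.2 · 0.2429
= 3.21 L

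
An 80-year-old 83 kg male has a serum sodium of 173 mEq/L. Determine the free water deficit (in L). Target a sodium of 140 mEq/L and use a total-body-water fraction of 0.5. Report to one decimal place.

TBW = 0.5 · 83 = 41.5 L
Free water deficit = TBW · (Na/140 − 1)
= 41.5 · (173/140 − 1)
= 41.5 · 0.2357
= 9.78 L

9.8 L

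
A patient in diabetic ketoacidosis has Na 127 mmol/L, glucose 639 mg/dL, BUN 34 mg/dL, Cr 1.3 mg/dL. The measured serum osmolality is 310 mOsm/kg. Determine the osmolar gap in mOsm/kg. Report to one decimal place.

8.4 mOsm/kg

Calculated osmolality = 2·Na + glucose/18 + BUN/2.8
= 2·127 + 639/18 + 34/2.8
= 254 + 35.50 + 12.14
= 301.64 mOsm/kg ≈ 301.6 mOsm/kg
Osmolar gap = measured − calculated = 310 − 301.6 = 8.4 mOsm/kg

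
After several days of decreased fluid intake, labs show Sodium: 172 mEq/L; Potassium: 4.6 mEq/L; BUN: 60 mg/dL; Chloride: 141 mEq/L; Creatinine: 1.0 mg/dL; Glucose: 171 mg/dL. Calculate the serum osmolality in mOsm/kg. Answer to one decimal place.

374.9 mOsm/kg

Calculated osmolality = 2·Na + glucose/18 + BUN/2.8
= 2·172 + 171/18 + 60/2.8
= 344 + 9.50 + 21.43
= 374.93 mOsm/kg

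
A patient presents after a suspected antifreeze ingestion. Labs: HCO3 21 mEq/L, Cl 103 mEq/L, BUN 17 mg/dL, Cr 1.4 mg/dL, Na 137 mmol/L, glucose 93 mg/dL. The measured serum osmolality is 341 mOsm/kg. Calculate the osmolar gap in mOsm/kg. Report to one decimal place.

55.8 mOsm/kg

Calculated osmolality = 2·Na + glucose/18 + BUN/2.8
= 2·137 + 93/18 + 17/2.8
= 274 + 5.17 + 6.07
= 285.24 mOsm/kg ≈ 285.2 mOsm/kg
Osmolar gap = measured − calculated = 341 − 285.2 = 55.8 mOsm/kg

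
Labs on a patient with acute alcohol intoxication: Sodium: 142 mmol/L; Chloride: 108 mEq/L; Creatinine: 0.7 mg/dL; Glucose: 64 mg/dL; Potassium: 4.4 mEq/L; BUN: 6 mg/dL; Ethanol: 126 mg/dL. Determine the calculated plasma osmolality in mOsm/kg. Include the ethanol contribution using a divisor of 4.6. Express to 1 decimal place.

Calculated osmolality = 2·Na + glucose/18 + BUN/2.8 + ethanol/4.6
= 2·142 + 64/18 + 6/2.8 + 126/4.6
= 284 + 3.56 + 2.14 + 27.39
= 317.09 mOsm/kg

317.1 mOsm/kg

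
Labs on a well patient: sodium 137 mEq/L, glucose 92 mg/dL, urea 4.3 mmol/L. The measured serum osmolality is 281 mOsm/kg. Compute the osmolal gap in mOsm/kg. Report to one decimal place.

Calculated osmolality = 2·Na + glucose/18 + urea
= 2·137 + 92/18 + 4.3
= 274 + 5.11 + 4.30
= 283.41 mOsm/kg ≈ 283.4 mOsm/kg
Osmolar gap = measured − calculated = 281 − 283.4 = -2.4 mOsm/kg

-2.4 mOsm/kg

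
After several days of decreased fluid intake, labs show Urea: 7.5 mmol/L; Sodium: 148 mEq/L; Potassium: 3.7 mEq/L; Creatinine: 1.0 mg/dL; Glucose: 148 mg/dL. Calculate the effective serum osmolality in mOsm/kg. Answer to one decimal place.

Effective osmolality excludes urea (freely permeant across cell membranes):
2·Na + glucose/18
= 2·148 + 148/18
= 296 + 8.22
= 304.22 mOsm/kg

304.2 mOsm/kg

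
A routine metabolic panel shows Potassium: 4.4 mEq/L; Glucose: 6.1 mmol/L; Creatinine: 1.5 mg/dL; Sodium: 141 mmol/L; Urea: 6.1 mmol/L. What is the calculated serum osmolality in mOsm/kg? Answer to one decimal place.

294.2 mOsm/kg

Calculated osmolality = 2·Na + glucose + urea
= 2·141 + 6.1 + 6.1
= 282 + 6.10 + 6.10
= 294.2 mOsm/kg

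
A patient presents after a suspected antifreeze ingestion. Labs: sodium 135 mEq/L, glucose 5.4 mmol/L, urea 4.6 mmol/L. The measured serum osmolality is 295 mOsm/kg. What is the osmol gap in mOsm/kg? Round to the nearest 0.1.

15.0 mOsm/kg

Calculated osmolality = 2·Na + glucose + urea
= 2·135 + 5.4 + 4.6
= 270 + 5.40 + 4.60
= 280 mOsm/kg ≈ 280.0 mOsm/kg
Osmolar gap = measured − calculated = 295 − 280.0 = 15.0 mOsm/kg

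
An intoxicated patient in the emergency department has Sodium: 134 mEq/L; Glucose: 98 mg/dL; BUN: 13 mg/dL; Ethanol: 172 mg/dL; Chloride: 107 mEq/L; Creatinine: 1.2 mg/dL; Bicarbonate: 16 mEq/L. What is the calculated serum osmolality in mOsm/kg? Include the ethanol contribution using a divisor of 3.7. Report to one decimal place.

Calculated osmolality = 2·Na + glucose/18 + BUN/2.8 + ethanol/3.7
= 2·134 + 98/18 + 13/2.8 + 172/3.7
= 268 + 5.44 + 4.64 + 46.49
= 324.57 mOsm/kg

324.6 mOsm/kg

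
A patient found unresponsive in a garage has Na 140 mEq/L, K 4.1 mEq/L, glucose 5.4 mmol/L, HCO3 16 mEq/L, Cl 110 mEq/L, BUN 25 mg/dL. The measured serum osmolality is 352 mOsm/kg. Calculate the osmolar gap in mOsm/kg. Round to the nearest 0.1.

57.7 mOsm/kg

Calculated osmolality = 2·Na + glucose + BUN/2.8
= 2·140 + 5.4 + 25/2.8
= 280 + 5.40 + 8.93
= 294.33 mOsm/kg ≈ 294.3 mOsm/kg
Osmolar gap = measured − calculated = 352 − 294.3 = 57.7 mOsm/kg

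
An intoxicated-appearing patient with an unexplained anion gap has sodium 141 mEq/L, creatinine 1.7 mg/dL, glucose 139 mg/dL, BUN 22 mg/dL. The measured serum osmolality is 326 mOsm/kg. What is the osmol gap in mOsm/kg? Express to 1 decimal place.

Calculated osmolality = 2·Na + glucose/18 + BUN/2.8
= 2·141 + 139/18 + 22/2.8
= 282 + 7.72 + 7.86
= 297.58 mOsm/kg ≈ 297.6 mOsm/kg
Osmolar gap = measured − calculated = 326 − 297.6 = 28.4 mOsm/kg

28.4 mOsm/kg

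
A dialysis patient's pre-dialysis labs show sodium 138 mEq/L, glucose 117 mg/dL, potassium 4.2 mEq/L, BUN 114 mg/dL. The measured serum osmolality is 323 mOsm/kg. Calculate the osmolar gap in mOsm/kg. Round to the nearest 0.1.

Calculated osmolality = 2·Na + glucose/18 + BUN/2.8
= 2·138 + 117/18 + 114/2.8
= 276 + 6.50 + 40.71
= 323.21 mOsm/kg ≈ 323.2 mOsm/kg
Osmolar gap = measured − calculated = 323 − 323.2 = -0.2 mOsm/kg

-0.2 mOsm/kg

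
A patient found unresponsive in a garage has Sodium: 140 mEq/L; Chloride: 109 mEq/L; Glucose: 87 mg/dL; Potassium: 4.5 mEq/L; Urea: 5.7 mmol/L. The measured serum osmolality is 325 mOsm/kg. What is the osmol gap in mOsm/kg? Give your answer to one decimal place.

Calculated osmolality = 2·Na + glucose/18 + urea
= 2·140 + 87/18 + 5.7
= 280 + 4.83 + 5.70
= 290.53 mOsm/kg ≈ 290.5 mOsm/kg
Osmolar gap = measured − calculated = 325 − 290.5 = 34.5 mOsm/kg

34.5 mOsm/kg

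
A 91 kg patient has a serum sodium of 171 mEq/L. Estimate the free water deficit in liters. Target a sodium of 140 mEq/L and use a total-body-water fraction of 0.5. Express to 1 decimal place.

TBW = 0.5 · 91 = 45.5 L
Free water deficit = TBW · (Na/140 − 1)
= 45.5 · (171/140 − 1)
= 45.5 · 0.2214
= 10.07 L

10.1 L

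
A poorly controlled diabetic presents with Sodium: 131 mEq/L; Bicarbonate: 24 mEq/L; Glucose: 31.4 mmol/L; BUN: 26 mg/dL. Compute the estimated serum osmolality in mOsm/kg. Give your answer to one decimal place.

Calculated osmolality = 2·Na + glucose + BUN/2.8
= 2·131 + 31.4 + 26/2.8
= 262 + 31.40 + 9.29
= 302.69 mOsm/kg

302.7 mOsm/kg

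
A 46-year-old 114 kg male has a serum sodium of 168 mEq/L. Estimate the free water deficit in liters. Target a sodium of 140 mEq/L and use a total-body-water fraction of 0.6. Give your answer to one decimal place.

13.7 L

TBW = 0.6 · 114 = 68.4 L
Free water deficit = TBW · (Na/140 − 1)
= 68.4 · (168/140 − 1)
= 68.4 · 0.2
= 13.68 L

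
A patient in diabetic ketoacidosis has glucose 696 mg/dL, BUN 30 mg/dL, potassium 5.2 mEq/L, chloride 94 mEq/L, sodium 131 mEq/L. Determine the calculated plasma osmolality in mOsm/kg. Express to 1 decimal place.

311.4 mOsm/kg

Calculated osmolality = 2·Na + glucose/18 + BUN/2.8
= 2·131 + 696/18 + 30/2.8
= 262 + 38.67 + 10.71
= 311.38 mOsm/kg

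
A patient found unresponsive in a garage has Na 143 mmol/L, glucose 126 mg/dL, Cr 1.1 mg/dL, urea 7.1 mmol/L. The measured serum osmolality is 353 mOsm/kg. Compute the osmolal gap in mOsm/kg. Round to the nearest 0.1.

52.9 mOsm/kg

Calculated osmolality = 2·Na + glucose/18 + urea
= 2·143 + 126/18 + 7.1
= 286 + 7 + 7.10
= 300.1 mOsm/kg ≈ 300.1 mOsm/kg
Osmolar gap = measured − calculated = 353 − 300.1 = 52.9 mOsm/kg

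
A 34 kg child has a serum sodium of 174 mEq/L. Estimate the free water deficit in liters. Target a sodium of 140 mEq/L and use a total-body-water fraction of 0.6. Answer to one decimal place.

TBW = 0.6 · 34 = 20.4 L
Free water deficit = TBW · (Na/140 − 1)
= 20.4 · (174/140 − 1)
= 20.4 · 0.2429
= 4.96 L

5.0 L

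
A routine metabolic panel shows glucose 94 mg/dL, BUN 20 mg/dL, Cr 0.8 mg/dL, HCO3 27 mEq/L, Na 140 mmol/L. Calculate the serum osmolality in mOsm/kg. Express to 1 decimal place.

Calculated osmolality = 2·Na + glucose/18 + BUN/2.8
= 2·140 + 94/18 + 20/2.8
= 280 + 5.22 + 7.14
= 292.36 mOsm/kg

292.4 mOsm/kg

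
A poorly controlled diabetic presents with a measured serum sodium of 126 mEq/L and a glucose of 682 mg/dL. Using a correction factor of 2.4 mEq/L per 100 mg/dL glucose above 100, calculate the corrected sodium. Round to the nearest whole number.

Corrected Na = measured Na + 2.4 · (glucose − 100)/100
= 126 + 2.4 · (682 − 100)/100
= 126 + 14
= 140 mEq/L

140 mEq/L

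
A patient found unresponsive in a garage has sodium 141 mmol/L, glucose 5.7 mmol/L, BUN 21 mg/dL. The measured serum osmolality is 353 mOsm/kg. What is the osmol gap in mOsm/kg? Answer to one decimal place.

57.8 mOsm/kg

Calculated osmolality = 2·Na + glucose + BUN/2.8
= 2·141 + 5.7 + 21/2.8
= 282 + 5.70 + 7.50
= 295.2 mOsm/kg ≈ 295.2 mOsm/kg
Osmolar gap = measured − calculated = 353 − 295.2 = 57.8 mOsm/kg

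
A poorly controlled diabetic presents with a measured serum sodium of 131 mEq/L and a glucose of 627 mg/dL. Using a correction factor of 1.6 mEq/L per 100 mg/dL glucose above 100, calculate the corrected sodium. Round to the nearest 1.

139 mEq/L

Corrected Na = measured Na + 1.6 · (glucose − 100)/100
= 131 + 1.6 · (627 − 100)/100
= 131 + 8.4
= 139.4 mEq/L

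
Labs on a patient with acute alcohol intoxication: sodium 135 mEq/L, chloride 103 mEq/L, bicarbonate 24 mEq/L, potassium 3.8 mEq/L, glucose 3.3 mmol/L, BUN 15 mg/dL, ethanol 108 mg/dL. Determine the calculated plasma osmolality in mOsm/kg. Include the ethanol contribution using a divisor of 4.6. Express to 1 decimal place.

302.1 mOsm/kg

Calculated osmolality = 2·Na + glucose + BUN/2.8 + ethanol/4.6
= 2·135 + 3.3 + 15/2.8 + 108/4.6
= 270 + 3.30 + 5.36 + 23.48
= 302.14 mOsm/kg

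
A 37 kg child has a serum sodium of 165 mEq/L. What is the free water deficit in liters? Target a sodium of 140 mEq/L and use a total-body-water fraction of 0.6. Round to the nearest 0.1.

4.0 L

TBW = 0.6 · 37 = 22.2 L
Free water deficit = TBW · (Na/140 − 1)
= 22.2 · (165/140 − 1)
= 22.2 · 0.1786
= 3.96 L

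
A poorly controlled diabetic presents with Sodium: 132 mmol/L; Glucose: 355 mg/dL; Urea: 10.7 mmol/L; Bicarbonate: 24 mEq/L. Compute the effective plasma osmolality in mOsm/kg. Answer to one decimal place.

Effective osmolality excludes urea (freely permeant across cell membranes):
2·Na + glucose/18
= 2·132 + 355/18
= 264 + 19.72
= 283.72 mOsm/kg

283.7 mOsm/kg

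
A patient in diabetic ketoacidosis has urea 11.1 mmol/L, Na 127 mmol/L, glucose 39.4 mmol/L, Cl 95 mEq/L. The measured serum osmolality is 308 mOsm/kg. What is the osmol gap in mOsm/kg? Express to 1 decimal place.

Calculated osmolality = 2·Na + glucose + urea
= 2·127 + 39.4 + 11.1
= 254 + 39.40 + 11.10
= 304.5 mOsm/kg ≈ 304.5 mOsm/kg
Osmolar gap = measured − calculated = 308 − 304.5 = 3.5 mOsm/kg

3.5 mOsm/kg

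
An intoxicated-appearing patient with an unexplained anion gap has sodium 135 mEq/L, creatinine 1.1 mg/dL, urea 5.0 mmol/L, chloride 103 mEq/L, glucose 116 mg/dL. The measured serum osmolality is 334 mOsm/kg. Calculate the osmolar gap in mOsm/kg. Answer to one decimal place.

Calculated osmolality = 2·Na + glucose/18 + urea
= 2·135 + 116/18 + 5
= 270 + 6.44 + 5
= 281.44 mOsm/kg ≈ 281.4 mOsm/kg
Osmolar gap = measured − calculated = 334 − 281.4 = 52.6 mOsm/kg

52.6 mOsm/kg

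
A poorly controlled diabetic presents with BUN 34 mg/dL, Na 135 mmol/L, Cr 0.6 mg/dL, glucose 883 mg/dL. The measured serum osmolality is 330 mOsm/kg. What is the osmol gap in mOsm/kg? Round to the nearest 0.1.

Calculated osmolality = 2·Na + glucose/18 + BUN/2.8
= 2·135 + 883/18 + 34/2.8
= 270 + 49.06 + 12.14
= 331.2 mOsm/kg ≈ 331.2 mOsm/kg
Osmolar gap = measured − calculated = 330 − 331.2 = -1.2 mOsm/kg

-1.2 mOsm/kg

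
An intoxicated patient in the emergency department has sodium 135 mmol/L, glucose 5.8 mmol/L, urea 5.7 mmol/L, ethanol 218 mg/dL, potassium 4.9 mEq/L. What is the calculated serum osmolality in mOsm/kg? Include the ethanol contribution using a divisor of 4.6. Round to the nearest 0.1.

Calculated osmolality = 2·Na + glucose + urea + ethanol/4.6
= 2·135 + 5.8 + 5.7 + 218/4.6
= 270 + 5.80 + 5.70 + 47.39
= 328.89 mOsm/kg

328.9 mOsm/kg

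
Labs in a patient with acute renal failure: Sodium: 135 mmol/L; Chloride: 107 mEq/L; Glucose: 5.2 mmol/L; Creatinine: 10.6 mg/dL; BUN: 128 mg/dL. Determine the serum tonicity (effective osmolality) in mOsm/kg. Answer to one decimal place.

Effective osmolality excludes urea (freely permeant across cell membranes):
2·Na + glucose
= 2·135 + 5.2
= 270 + 5.2
= 275.2 mOsm/kg

275.2 mOsm/kg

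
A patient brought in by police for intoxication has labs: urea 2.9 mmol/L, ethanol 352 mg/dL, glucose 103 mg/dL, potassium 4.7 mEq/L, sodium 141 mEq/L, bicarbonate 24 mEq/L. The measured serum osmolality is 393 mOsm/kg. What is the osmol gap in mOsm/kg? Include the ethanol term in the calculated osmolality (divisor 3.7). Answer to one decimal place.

Calculated osmolality = 2·Na + glucose/18 + urea + ethanol/3.7
= 2·141 + 103/18 + 2.9 + 352/3.7
= 282 + 5.72 + 2.90 + 95.14
= 385.76 mOsm/kg ≈ 385.8 mOsm/kg
Osmolar gap = measured − calculated = 393 − 385.8 = 7.2 mOsm/kg

7.2 mOsm/kg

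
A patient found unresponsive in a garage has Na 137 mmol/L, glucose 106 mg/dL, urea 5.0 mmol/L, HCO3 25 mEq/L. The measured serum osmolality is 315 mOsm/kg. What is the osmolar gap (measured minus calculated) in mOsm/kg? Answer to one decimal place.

Calculated osmolality = 2·Na + glucose/18 + urea
= 2·137 + 106/18 + 5
= 274 + 5.89 + 5
= 284.89 mOsm/kg ≈ 284.9 mOsm/kg
Osmolar gap = measured − calculated = 315 − 284.9 = 30.1 mOsm/kg

30.1 mOsm/kg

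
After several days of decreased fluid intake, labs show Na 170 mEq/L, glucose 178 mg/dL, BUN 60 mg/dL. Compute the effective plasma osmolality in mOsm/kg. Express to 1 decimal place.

Effective osmolality excludes urea (freely permeant across cell membranes):
2·Na + glucose/18
= 2·170 + 178/18
= 340 + 9.89
= 349.89 mOsm/kg

349.9 mOsm/kg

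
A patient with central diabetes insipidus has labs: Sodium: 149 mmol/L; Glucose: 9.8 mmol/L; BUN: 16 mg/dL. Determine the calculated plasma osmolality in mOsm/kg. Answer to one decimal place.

Calculated osmolality = 2·Na + glucose + BUN/2.8
= 2·149 + 9.8 + 16/2.8
= 298 + 9.80 + 5.71
= 313.51 mOsm/kg

313.5 mOsm/kg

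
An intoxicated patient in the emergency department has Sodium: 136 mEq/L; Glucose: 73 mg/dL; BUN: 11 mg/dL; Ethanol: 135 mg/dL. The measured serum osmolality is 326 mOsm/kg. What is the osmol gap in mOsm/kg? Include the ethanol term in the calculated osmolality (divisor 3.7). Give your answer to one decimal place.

9.5 mOsm/kg

Calculated osmolality = 2·Na + glucose/18 + BUN/2.8 + ethanol/3.7
= 2·136 + 73/18 + 11/2.8 + 135/3.7
= 272 + 4.06 + 3.93 + 36.49
= 316.48 mOsm/kg ≈ 316.5 mOsm/kg
Osmolar gap = measured − calculated = 326 − 316.5 = 9.5 mOsm/kg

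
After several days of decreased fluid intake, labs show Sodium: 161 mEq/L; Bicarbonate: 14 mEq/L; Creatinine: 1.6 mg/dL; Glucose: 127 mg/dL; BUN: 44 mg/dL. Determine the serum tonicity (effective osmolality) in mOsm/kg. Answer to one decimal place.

329.1 mOsm/kg

Effective osmolality excludes urea (freely permeant across cell membranes):
2·Na + glucose/18
= 2·161 + 127/18
= 322 + 7.06
= 329.06 mOsm/kg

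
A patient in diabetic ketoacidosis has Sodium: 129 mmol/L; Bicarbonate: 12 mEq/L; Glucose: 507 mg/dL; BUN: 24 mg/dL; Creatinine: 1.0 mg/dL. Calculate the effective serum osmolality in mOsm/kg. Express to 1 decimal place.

Effective osmolality excludes urea (freely permeant across cell membranes):
2·Na + glucose/18
= 2·129 + 507/18
= 258 + 28.17
= 286.17 mOsm/kg

286.2 mOsm/kg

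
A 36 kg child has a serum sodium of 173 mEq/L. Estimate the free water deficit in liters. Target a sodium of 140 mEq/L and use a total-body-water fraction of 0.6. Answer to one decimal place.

TBW = 0.6 · 36 = 21.6 L
Free water deficit = TBW · (Na/140 − 1)
= 21.6 · (173/140 − 1)
= 21.6 · 0.2357
= 5.09 L

5.1 L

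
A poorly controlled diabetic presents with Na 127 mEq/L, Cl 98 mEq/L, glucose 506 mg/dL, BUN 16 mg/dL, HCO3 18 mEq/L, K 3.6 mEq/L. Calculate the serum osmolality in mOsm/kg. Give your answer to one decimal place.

287.8 mOsm/kg

Calculated osmolality = 2·Na + glucose/18 + BUN/2.8
= 2·127 + 506/18 + 16/2.8
= 254 + 28.11 + 5.71
= 287.82 mOsm/kg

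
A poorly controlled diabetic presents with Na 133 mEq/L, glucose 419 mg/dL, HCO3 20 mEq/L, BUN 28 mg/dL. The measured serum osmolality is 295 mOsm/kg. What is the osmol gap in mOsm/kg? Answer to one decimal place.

Calculated osmolality = 2·Na + glucose/18 + BUN/2.8
= 2·133 + 419/18 + 28/2.8
= 266 + 23.28 + 10
= 299.28 mOsm/kg ≈ 299.3 mOsm/kg
Osmolar gap = measured − calculated = 295 − 299.3 = -4.3 mOsm/kg

-4.3 mOsm/kg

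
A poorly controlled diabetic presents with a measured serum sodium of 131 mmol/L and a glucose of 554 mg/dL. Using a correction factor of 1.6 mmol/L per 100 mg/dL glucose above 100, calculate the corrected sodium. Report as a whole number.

Corrected Na = measured Na + 1.6 · (glucose − 100)/100
= 131 + 1.6 · (554 − 100)/100
= 131 + 7.3
= 138.3 mmol/L

138 mmol/L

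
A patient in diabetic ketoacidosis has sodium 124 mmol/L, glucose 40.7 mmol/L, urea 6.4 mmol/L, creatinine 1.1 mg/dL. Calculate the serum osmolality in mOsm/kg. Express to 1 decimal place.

295.1 mOsm/kg

Calculated osmolality = 2·Na + glucose + urea
= 2·124 + 40.7 + 6.4
= 248 + 40.70 + 6.40
= 295.1 mOsm/kg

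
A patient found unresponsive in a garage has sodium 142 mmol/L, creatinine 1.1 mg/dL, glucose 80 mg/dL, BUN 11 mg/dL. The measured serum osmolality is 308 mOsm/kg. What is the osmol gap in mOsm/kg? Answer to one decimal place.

Calculated osmolality = 2·Na + glucose/18 + BUN/2.8
= 2·142 + 80/18 + 11/2.8
= 284 + 4.44 + 3.93
= 292.37 mOsm/kg ≈ 292.4 mOsm/kg
Osmolar gap = measured − calculated = 308 − 292.4 = 15.6 mOsm/kg

15.6 mOsm/kg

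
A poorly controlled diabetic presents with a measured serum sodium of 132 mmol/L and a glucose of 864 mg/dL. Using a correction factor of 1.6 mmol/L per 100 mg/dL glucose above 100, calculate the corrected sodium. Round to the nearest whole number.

Corrected Na = measured Na + 1.6 · (glucose − 100)/100
= 132 + 1.6 · (864 − 100)/100
= 132 + 12.2
= 144.2 mmol/L

144 mmol/L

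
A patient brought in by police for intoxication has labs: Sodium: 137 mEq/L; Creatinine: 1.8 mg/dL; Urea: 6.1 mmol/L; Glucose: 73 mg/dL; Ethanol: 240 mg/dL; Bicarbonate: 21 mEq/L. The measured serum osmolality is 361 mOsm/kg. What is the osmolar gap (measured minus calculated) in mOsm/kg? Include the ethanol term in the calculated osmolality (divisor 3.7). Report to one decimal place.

Calculated osmolality = 2·Na + glucose/18 + urea + ethanol/3.7
= 2·137 + 73/18 + 6.1 + 240/3.7
= 274 + 4.06 + 6.10 + 64.86
= 349.02 mOsm/kg ≈ 349.0 mOsm/kg
Osmolar gap = measured − calculated = 361 − 349.0 = 12.0 mOsm/kg

12.0 mOsm/kg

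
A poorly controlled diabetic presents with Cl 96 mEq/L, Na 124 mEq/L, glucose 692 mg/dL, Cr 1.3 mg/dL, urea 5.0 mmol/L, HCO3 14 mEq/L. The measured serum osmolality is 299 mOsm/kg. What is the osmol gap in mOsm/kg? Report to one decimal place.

Calculated osmolality = 2·Na + glucose/18 + urea
= 2·124 + 692/18 + 5
= 248 + 38.44 + 5
= 291.44 mOsm/kg ≈ 291.4 mOsm/kg
Osmolar gap = measured − calculated = 299 − 291.4 = 7.6 mOsm/kg

7.6 mOsm/kg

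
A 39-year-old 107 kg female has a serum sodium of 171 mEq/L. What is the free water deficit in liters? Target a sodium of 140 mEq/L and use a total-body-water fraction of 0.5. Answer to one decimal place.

TBW = 0.5 · 107 = 53.5 L
Free water deficit = TBW · (Na/140 − 1)
= 53.5 · (171/140 − 1)
= 53.5 · 0.2214
= 11.84 L

11.8 L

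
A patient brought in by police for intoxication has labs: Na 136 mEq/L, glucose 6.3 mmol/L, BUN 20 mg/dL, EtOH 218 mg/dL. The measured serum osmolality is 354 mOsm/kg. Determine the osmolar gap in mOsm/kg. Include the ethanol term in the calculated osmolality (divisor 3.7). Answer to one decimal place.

9.6 mOsm/kg

Calculated osmolality = 2·Na + glucose + BUN/2.8 + ethanol/3.7
= 2·136 + 6.3 + 20/2.8 + 218/3.7
= 272 + 6.30 + 7.14 + 58.92
= 344.36 mOsm/kg ≈ 344.4 mOsm/kg
Osmolar gap = measured − calculated = 354 − 344.4 = 9.6 mOsm/kg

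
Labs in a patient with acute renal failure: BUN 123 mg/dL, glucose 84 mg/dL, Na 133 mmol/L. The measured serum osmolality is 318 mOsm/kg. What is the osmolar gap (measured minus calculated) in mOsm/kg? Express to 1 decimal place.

Calculated osmolality = 2·Na + glucose/18 + BUN/2.8
= 2·133 + 84/18 + 123/2.8
= 266 + 4.67 + 43.93
= 314.6 mOsm/kg ≈ 314.6 mOsm/kg
Osmolar gap = measured − calculated = 318 − 314.6 = 3.4 mOsm/kg

3.4 mOsm/kg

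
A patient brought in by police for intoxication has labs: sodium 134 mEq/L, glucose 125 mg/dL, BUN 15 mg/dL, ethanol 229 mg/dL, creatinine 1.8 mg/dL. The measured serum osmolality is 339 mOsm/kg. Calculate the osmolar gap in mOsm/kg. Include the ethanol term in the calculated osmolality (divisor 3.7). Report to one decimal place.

Calculated osmolality = 2·Na + glucose/18 + BUN/2.8 + ethanol/3.7
= 2·134 + 125/18 + 15/2.8 + 229/3.7
= 268 + 6.94 + 5.36 + 61.89
= 342.19 mOsm/kg ≈ 342.2 mOsm/kg
Osmolar gap = measured − calculated = 339 − 342.2 = -3.2 mOsm/kg

-3.2 mOsm/kg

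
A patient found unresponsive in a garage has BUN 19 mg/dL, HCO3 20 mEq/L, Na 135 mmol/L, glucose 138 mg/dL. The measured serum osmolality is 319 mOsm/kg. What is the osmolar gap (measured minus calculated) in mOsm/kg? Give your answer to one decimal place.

Calculated osmolality = 2·Na + glucose/18 + BUN/2.8
= 2·135 + 138/18 + 19/2.8
= 270 + 7.67 + 6.79
= 284.46 mOsm/kg ≈ 284.5 mOsm/kg
Osmolar gap = measured − calculated = 319 − 284.5 = 34.5 mOsm/kg

34.5 mOsm/kg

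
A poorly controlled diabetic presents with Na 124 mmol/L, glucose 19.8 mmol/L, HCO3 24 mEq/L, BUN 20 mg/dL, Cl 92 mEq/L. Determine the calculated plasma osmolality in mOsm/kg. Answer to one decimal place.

274.9 mOsm/kg

Calculated osmolality = 2·Na + glucose + BUN/2.8
= 2·124 + 19.8 + 20/2.8
= 248 + 19.80 + 7.14
= 274.94 mOsm/kg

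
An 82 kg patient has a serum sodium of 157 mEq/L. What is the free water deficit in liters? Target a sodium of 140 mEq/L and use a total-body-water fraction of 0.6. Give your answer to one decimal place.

TBW = 0.6 · 82 = 49.2 L
Free water deficit = TBW · (Na/140 − 1)
= 49.2 · (157/140 − 1)
= 49.2 · 0.1214
= 5.97 L

6.0 L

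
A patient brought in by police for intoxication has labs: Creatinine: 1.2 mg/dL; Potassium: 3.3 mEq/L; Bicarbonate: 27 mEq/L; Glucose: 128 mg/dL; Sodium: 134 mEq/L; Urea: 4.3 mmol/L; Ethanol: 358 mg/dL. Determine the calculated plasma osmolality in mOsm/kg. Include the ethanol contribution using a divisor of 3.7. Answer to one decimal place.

Calculated osmolality = 2·Na + glucose/18 + urea + ethanol/3.7
= 2·134 + 128/18 + 4.3 + 358/3.7
= 268 + 7.11 + 4.30 + 96.76
= 376.17 mOsm/kg

376.2 mOsm/kg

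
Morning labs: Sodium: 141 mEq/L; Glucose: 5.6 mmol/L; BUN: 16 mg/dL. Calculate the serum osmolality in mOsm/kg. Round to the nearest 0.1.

293.3 mOsm/kg

Calculated osmolality = 2·Na + glucose + BUN/2.8
= 2·141 + 5.6 + 16/2.8
= 282 + 5.60 + 5.71
= 293.31 mOsm/kg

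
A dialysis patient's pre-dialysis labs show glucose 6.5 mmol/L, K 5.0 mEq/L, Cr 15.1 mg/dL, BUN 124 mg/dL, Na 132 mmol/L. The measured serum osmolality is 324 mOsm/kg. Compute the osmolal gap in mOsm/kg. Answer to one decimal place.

Calculated osmolality = 2·Na + glucose + BUN/2.8
= 2·132 + 6.5 + 124/2.8
= 264 + 6.50 + 44.29
= 314.79 mOsm/kg ≈ 314.8 mOsm/kg
Osmolar gap = measured − calculated = 324 − 314.8 = 9.2 mOsm/kg

9.2 mOsm/kg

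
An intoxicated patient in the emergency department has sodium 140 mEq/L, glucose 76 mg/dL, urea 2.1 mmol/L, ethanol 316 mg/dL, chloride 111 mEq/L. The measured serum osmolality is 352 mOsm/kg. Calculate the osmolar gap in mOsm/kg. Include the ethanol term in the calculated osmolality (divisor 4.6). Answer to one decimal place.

Calculated osmolality = 2·Na + glucose/18 + urea + ethanol/4.6
= 2·140 + 76/18 + 2.1 + 316/4.6
= 280 + 4.22 + 2.10 + 68.70
= 355.02 mOsm/kg ≈ 355.0 mOsm/kg
Osmolar gap = measured − calculated = 352 − 355.0 = -3.0 mOsm/kg

-3.0 mOsm/kg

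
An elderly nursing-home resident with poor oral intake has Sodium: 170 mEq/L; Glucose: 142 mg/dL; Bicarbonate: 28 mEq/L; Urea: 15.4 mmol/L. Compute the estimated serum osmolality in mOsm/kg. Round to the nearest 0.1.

Calculated osmolality = 2·Na + glucose/18 + urea
= 2·170 + 142/18 + 15.4
= 340 + 7.89 + 15.40
= 363.29 mOsm/kg

363.3 mOsm/kg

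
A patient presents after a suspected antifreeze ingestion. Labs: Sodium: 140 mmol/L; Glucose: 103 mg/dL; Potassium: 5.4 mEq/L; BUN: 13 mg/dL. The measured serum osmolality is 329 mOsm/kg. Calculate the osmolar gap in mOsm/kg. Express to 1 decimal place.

38.6 mOsm/kg

Calculated osmolality = 2·Na + glucose/18 + BUN/2.8
= 2·140 + 103/18 + 13/2.8
= 280 + 5.72 + 4.64
= 290.36 mOsm/kg ≈ 290.4 mOsm/kg
Osmolar gap = measured − calculated = 329 − 290.4 = 38.6 mOsm/kg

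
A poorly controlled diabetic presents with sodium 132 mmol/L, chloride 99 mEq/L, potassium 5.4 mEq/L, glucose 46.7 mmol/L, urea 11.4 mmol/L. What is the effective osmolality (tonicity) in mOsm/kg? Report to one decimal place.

Effective osmolality excludes urea (freely permeant across cell membranes):
2·Na + glucose
= 2·132 + 46.7
= 264 + 46.7
= 310.7 mOsm/kg

310.7 mOsm/kg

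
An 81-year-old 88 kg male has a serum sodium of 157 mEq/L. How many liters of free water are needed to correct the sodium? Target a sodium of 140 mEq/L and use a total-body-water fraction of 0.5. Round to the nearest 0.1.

5.3 L

TBW = 0.5 · 88 = 44 L
Free water deficit = TBW · (Na/140 − 1)
= 44 · (157/140 − 1)
= 44 · 0.1214
= 5.34 L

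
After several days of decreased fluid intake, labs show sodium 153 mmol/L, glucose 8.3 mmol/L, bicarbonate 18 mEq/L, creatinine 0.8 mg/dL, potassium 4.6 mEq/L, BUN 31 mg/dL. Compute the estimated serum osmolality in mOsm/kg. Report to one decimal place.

Calculated osmolality = 2·Na + glucose + BUN/2.8
= 2·153 + 8.3 + 31/2.8
= 306 + 8.30 + 11.07
= 325.37 mOsm/kg

325.4 mOsm/kg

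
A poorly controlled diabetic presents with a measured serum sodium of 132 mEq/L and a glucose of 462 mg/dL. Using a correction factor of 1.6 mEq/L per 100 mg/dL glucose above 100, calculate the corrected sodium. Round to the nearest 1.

Corrected Na = measured Na + 1.6 · (glucose − 100)/100
= 132 + 1.6 · (462 − 100)/100
= 132 + 5.8
= 137.8 mEq/L

138 mEq/L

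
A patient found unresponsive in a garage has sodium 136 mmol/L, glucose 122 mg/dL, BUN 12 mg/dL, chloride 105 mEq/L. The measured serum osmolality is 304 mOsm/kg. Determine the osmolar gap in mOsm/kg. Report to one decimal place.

Calculated osmolality = 2·Na + glucose/18 + BUN/2.8
= 2·136 + 122/18 + 12/2.8
= 272 + 6.78 + 4.29
= 283.07 mOsm/kg ≈ 283.1 mOsm/kg
Osmolar gap = measured − calculated = 304 − 283.1 = 20.9 mOsm/kg

20.9 mOsm/kg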